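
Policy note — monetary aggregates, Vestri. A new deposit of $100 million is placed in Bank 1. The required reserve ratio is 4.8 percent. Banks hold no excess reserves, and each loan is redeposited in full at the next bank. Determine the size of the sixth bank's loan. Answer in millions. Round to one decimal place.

$74.4 million

Each bank lends a fraction (1 − rr) = 0.9520 of the deposit it receives, so Bank 6 receives 100·0.9520^5 and lends 100·0.9520^6 ≈ 74.4426 million.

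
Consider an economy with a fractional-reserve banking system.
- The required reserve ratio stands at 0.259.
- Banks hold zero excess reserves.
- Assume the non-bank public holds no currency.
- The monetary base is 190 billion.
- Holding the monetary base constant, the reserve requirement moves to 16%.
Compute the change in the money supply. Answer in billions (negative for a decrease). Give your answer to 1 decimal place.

Initially m₁ = 1 / (0.259) ≈ 3.86100, so M₁ = 3.86100 × 190 = 733.59 billion.
After the change m₂ = 1 / (0.16) = 6.25, so M₂ = 6.25 × 190 = 1187.5 billion.
ΔM = M₂ − M₁ = 1187.5 − 733.59 = 453.91 billion.

453.9 billion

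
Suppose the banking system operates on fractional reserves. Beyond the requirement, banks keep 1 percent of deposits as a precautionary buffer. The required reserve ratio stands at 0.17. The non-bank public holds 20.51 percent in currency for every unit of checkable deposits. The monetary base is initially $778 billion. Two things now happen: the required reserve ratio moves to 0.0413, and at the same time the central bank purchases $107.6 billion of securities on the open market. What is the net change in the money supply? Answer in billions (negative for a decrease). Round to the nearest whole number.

Before: m₁ = (1 + 0.2051) / (0.17 + 0.01 + 0.2051) ≈ 3.1293, MB₁ = 778, so M₁ = 3.1293 × 778 = 2434.5954 billion.
After: m₂ = (1 + 0.2051) / (0.0413 + 0.01 + 0.2051) ≈ 4.7001, MB₂ = 778 + 107.6 = 885.6, so M₂ = 4.7001 × 885.6 ≈ 4162.4086 billion.
ΔM = M₂ − M₁ = 4162.4086 − 2434.5954 = 1727.8132 billion.

$1728 billion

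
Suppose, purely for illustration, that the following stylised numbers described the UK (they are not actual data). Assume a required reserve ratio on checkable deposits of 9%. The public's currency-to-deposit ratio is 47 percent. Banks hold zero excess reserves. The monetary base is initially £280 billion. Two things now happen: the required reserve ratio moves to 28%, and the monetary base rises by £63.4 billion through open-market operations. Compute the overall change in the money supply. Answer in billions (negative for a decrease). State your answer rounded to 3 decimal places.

Before: m₁ = (1 + 0.47) / (0.09 + 0.47) = 2.6250000, MB₁ = 280, so M₁ = 2.6250000 × 280 = 735 billion.
After: m₂ = (1 + 0.47) / (0.28 + 0.47) = 1.96, MB₂ = 280 + 63.4 = 343.4, so M₂ = 1.96 × 343.4 = 673.064 billion.
ΔM = M₂ − M₁ = 673.064 − 735 = -61.936 billion.

-61.936 billion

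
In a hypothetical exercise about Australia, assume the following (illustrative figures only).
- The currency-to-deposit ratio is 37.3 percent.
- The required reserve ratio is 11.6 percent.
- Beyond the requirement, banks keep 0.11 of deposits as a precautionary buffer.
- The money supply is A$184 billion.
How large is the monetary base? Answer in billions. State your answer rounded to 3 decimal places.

A$80.274 billion

The money multiplier is m = (1 + c) / (rr + e + c) = (1 + 0.373) / (0.116 + 0.11 + 0.373) ≈ 2.2921536.
MB = M / m = 184 / 2.2921536 ≈ 80.2739 billion.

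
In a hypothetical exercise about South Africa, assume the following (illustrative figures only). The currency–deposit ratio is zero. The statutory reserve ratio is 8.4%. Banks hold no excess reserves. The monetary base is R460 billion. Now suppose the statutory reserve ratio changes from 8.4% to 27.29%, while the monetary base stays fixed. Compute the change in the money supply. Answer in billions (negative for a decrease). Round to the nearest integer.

Initially m₁ = 1 / (0.084) ≈ 11.9048, so M₁ = 11.9048 × 460 = 5476.208 billion.
After the change m₂ = 1 / (0.2729) ≈ 3.6643, so M₂ = 3.6643 × 460 = 1685.578 billion.
ΔM = M₂ − M₁ = 1685.578 − 5476.208 = -3790.63 billion.

-3791 billion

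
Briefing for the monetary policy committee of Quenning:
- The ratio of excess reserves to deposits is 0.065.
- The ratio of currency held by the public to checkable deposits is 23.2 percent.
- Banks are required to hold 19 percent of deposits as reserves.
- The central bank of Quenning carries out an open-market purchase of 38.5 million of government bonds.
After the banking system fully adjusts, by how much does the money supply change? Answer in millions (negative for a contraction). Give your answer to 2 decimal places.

The money multiplier is m = (1 + c) / (rr + e + c) = (1 + 0.232) / (0.19 + 0.065 + 0.232) ≈ 2.52977.
The purchase adds 38.5 million of base, so ΔM = m × ΔMB = 2.52977 × (+38.5) ≈ 97.3961 million.

97.40 million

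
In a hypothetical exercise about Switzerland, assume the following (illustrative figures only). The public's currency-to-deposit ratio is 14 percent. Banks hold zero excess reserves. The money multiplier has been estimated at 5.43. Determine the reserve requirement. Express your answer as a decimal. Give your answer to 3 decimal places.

0.070

Using m = 5.43. Since m = (1 + c)/(c + rr + e), the denominator satisfies c + rr + e = (1 + c)/m = (1 + 0.14) / 5.43 ≈ 0.209945.
With c = 0.14 and e = 0, the reserve requirement is 0.209945 − 0.14 − 0 = 0.069945.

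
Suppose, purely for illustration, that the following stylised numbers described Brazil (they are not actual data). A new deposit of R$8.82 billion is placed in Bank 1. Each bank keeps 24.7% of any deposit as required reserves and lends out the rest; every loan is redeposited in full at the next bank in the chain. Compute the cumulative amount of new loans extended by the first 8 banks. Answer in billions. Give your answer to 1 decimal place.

Bank i lends (1 − rr)^i of the original deposit: Bank 1 lends 8.82·0.7530 ≈ 6.6415, Bank 2 lends 8.82·0.7530² ≈ 5.0010, and so on.
Summing a geometric series: total = 8.82·[0.7530·(1 − 0.7530^8) / (1 − 0.7530)] ≈ 24.1093 billion.

R$24.1 billion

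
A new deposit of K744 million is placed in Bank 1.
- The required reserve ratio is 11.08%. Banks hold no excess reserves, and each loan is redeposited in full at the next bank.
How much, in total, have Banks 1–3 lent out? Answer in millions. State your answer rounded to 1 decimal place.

K1772.9 million

Bank i lends (1 − rr)^i of the original deposit: Bank 1 lends 744·0.8892 = 661.5648, Bank 2 lends 744·0.8892² ≈ 588.2634, and so on.
Summing a geometric series: total = 744·[0.8892·(1 − 0.8892^3) / (1 − 0.8892)] ≈ 1772.9121 million.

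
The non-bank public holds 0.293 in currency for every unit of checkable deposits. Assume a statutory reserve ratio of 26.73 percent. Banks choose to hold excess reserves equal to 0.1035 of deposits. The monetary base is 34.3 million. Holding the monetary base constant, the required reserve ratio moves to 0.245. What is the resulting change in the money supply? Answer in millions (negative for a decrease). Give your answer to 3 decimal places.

Initially m₁ = (1 + 0.293) / (0.2673 + 0.1035 + 0.293) ≈ 1.947876, so M₁ = 1.947876 × 34.3 ≈ 66.8121 million.
After the change m₂ = (1 + 0.293) / (0.245 + 0.1035 + 0.293) ≈ 2.015588, so M₂ = 2.015588 × 34.3 ≈ 69.1347 million.
ΔM = M₂ − M₁ = 69.1347 − 66.8121 = 2.3226 million.

2.323 million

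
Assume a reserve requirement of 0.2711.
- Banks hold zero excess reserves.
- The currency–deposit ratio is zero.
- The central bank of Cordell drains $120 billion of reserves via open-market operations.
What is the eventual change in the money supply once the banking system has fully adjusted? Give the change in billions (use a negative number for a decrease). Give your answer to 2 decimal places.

-442.64 billion

The simple money multiplier is m = 1/rr = 1/0.2711 ≈ 3.688676.
An open-market sale reduces the monetary base by 120 billion, so ΔM = m × ΔMB = 3.688676 × (−120) ≈ -442.6411 billion.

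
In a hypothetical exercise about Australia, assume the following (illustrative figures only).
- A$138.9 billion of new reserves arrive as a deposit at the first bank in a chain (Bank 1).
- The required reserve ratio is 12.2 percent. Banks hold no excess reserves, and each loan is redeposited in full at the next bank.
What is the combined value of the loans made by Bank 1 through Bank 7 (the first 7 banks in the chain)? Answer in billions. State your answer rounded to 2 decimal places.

Bank i lends (1 − rr)^i of the original deposit: Bank 1 lends 138.9·0.8780 = 121.9542, Bank 2 lends 138.9·0.8780² ≈ 107.0758, and so on.
Summing a geometric series: total = 138.9·[0.8780·(1 − 0.8780^7) / (1 − 0.8780)] ≈ 597.5575 billion.

A$597.56 billion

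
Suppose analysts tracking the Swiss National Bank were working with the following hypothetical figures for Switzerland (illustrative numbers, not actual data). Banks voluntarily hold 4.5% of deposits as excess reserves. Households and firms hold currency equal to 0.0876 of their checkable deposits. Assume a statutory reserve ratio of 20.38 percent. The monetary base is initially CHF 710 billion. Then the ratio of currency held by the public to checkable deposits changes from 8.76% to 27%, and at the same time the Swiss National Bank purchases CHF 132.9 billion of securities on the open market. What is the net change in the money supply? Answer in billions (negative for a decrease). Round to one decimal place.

-232.1 billion

Before: m₁ = (1 + 0.0876) / (0.2038 + 0.045 + 0.0876) ≈ 3.23306, MB₁ = 710, so M₁ = 3.23306 × 710 = 2295.4726 billion.
After: m₂ = (1 + 0.27) / (0.2038 + 0.045 + 0.27) ≈ 2.44796, MB₂ = 710 + 132.9 = 842.9, so M₂ = 2.44796 × 842.9 ≈ 2063.3855 billion.
ΔM = M₂ − M₁ = 2063.3855 − 2295.4726 = -232.0871 billion.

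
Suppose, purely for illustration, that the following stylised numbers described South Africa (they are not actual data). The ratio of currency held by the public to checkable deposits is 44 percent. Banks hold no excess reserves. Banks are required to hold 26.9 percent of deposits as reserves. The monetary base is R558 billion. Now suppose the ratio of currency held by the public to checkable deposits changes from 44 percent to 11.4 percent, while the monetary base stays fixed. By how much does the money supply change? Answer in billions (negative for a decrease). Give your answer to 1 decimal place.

Initially m₁ = (1 + 0.44) / (0.269 + 0.44) ≈ 2.03103, so M₁ = 2.03103 × 558 ≈ 1133.3147 billion.
After the change m₂ = (1 + 0.114) / (0.269 + 0.114) ≈ 2.90862, so M₂ = 2.90862 × 558 ≈ 1623.01 billion.
ΔM = M₂ − M₁ = 1623.01 − 1133.3147 = 489.6953 billion.

R489.7 billion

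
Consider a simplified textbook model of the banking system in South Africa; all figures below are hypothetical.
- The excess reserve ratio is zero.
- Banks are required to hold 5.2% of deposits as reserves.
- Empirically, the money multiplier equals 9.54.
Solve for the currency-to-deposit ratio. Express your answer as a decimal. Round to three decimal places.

Using m = 9.54. From m = (1 + c)/(c + rr + e), rearranging gives 1 + c = m·(c + rr + e), so c·(1 − m) = m·(rr + e) − 1.
Hence c = [m·(rr + e) − 1]/(1 − m) = [9.54 × (0.052 + 0) − 1] / (1 − 9.54) ≈ 0.059007.

0.059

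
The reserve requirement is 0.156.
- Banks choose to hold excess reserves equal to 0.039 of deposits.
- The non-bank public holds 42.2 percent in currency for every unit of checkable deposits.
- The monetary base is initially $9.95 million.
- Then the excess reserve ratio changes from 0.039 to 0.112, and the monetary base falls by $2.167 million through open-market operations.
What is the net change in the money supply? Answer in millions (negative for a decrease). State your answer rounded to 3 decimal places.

-6.892 million

Before: m₁ = (1 + 0.422) / (0.156 + 0.039 + 0.422) ≈ 2.30470, MB₁ = 9.95, so M₁ = 2.30470 × 9.95 ≈ 22.9318 million.
After: m₂ = (1 + 0.422) / (0.156 + 0.112 + 0.422) ≈ 2.06087, MB₂ = 9.95 − 2.167 = 7.783, so M₂ = 2.06087 × 7.783 ≈ 16.0398 million.
ΔM = M₂ − M₁ = 16.0398 − 22.9318 = -6.892 million.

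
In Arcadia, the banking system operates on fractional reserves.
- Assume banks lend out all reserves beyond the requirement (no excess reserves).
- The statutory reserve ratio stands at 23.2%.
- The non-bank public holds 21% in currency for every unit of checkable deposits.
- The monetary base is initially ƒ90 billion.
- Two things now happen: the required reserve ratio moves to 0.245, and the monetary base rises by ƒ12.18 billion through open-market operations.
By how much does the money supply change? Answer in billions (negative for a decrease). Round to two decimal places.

ƒ25.35 billion

Before: m₁ = (1 + 0.21) / (0.232 + 0.21) ≈ 2.737557, MB₁ = 90, so M₁ = 2.737557 × 90 ≈ 246.3801 billion.
After: m₂ = (1 + 0.21) / (0.245 + 0.21) ≈ 2.659341, MB₂ = 90 + 12.18 = 102.18, so M₂ = 2.659341 × 102.18 ≈ 271.7315 billion.
ΔM = M₂ − M₁ = 271.7315 − 246.3801 = 25.3514 billion.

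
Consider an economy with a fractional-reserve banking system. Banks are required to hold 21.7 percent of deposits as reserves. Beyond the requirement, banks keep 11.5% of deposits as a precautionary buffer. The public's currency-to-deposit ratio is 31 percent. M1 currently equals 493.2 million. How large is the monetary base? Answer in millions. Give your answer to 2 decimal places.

The money multiplier is m = (1 + c) / (rr + e + c) = (1 + 0.31) / (0.217 + 0.115 + 0.31) ≈ 2.040498.
MB = M / m = 493.2 / 2.040498 ≈ 241.7057 million.

241.71 million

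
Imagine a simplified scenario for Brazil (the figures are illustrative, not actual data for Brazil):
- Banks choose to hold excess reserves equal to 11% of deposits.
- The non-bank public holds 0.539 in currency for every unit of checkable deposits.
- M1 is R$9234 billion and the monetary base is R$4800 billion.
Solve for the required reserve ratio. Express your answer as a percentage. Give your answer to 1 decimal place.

15.1%

Using m = M/MB = 9234/4800 = 1.923750. Since m = (1 + c)/(c + rr + e), the denominator satisfies c + rr + e = (1 + c)/m = (1 + 0.539) / 1.923750 = 0.800000.
With c = 0.539 and e = 0.11, the required reserve ratio is 0.800000 − 0.539 − 0.11 = 0.151.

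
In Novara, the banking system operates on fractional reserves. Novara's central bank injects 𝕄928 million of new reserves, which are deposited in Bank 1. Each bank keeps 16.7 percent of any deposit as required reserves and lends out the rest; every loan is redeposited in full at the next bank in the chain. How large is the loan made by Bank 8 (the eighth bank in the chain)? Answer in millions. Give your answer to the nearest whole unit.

𝕄215 million

Each bank lends a fraction (1 − rr) = 0.8330 of the deposit it receives, so Bank 8 receives 928·0.8330^7 and lends 928·0.8330^8 ≈ 215.1335 million.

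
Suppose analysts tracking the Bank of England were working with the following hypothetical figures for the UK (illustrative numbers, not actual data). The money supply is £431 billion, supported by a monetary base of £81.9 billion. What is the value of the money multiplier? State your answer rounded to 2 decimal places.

The money multiplier is m = M / MB = 431 / 81.9 ≈ 5.26252.

5.26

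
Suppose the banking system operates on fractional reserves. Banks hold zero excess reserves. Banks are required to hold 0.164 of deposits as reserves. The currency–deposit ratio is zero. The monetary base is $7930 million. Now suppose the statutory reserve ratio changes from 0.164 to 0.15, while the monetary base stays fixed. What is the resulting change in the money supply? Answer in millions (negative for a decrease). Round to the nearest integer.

Initially m₁ = 1 / (0.164) ≈ 6.09756, so M₁ = 6.09756 × 7930 = 48353.6508 million.
After the change m₂ = 1 / (0.15) ≈ 6.66667, so M₂ = 6.66667 × 7930 = 52866.6931 million.
ΔM = M₂ − M₁ = 52866.6931 − 48353.6508 = 4513.0423 million.

$4513 million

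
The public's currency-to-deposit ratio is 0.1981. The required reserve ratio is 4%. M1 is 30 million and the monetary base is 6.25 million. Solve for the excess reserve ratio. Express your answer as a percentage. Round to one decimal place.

1.2%

Using m = M/MB = 30/6.25 = 4.800000. Since m = (1 + c)/(c + rr + e), the denominator satisfies c + rr + e = (1 + c)/m = (1 + 0.1981) / 4.800000 ≈ 0.249604.
With c = 0.1981 and rr = 0.04, the excess reserve ratio is 0.249604 − 0.1981 − 0.04 = 0.011504.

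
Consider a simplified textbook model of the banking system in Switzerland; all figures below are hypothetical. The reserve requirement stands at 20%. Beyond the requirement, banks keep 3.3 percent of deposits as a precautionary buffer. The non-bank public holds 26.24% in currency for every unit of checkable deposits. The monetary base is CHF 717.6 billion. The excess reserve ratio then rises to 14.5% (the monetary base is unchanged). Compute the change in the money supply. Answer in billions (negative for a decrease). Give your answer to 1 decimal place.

-337.2 billion

Initially m₁ = (1 + 0.2624) / (0.2 + 0.033 + 0.2624) ≈ 2.54824, so M₁ = 2.54824 × 717.6 ≈ 1828.617 billion.
After the change m₂ = (1 + 0.2624) / (0.2 + 0.145 + 0.2624) ≈ 2.07837, so M₂ = 2.07837 × 717.6 ≈ 1491.4383 billion.
ΔM = M₂ − M₁ = 1491.4383 − 1828.617 = -337.1787 billion.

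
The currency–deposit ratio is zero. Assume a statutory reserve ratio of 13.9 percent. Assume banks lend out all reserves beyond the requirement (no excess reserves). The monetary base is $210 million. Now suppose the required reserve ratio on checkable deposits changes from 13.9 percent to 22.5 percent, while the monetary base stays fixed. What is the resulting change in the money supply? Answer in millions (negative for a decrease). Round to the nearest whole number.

-577 million

Initially m₁ = 1 / (0.139) ≈ 7.1942, so M₁ = 7.1942 × 210 = 1510.782 million.
After the change m₂ = 1 / (0.225) ≈ 4.4444, so M₂ = 4.4444 × 210 = 933.324 million.
ΔM = M₂ − M₁ = 933.324 − 1510.782 = -577.458 million.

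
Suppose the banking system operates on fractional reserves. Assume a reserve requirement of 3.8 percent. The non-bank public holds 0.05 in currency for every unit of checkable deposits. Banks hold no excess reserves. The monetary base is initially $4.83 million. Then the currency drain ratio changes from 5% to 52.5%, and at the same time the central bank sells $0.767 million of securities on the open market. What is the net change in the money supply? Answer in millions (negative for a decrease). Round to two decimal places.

Before: m₁ = (1 + 0.05) / (0.038 + 0.05) ≈ 11.9318, MB₁ = 4.83, so M₁ = 11.9318 × 4.83 ≈ 57.6306 million.
After: m₂ = (1 + 0.525) / (0.038 + 0.525) ≈ 2.7087, MB₂ = 4.83 − 0.767 = 4.063, so M₂ = 2.7087 × 4.063 ≈ 11.0054 million.
ΔM = M₂ − M₁ = 11.0054 − 57.6306 = -46.6252 million.

-46.63 million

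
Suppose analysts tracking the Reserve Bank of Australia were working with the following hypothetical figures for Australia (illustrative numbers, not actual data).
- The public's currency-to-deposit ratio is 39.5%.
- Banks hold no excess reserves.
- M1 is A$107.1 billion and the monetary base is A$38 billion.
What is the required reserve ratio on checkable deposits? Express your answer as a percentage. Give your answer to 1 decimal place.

10.0%

Using m = M/MB = 107.1/38 ≈ 2.818421. Since m = (1 + c)/(c + rr + e), the denominator satisfies c + rr + e = (1 + c)/m = (1 + 0.395) / 2.818421 ≈ 0.494958.
With c = 0.395 and e = 0, the required reserve ratio on checkable deposits is 0.494958 − 0.395 − 0 = 0.099958.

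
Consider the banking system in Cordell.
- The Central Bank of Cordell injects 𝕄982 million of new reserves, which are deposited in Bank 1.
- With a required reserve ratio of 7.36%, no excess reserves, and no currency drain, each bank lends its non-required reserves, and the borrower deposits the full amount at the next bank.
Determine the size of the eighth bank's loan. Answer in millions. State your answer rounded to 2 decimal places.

𝕄532.72 million

Each bank lends a fraction (1 − rr) = 0.9264 of the deposit it receives, so Bank 8 receives 982·0.9264^7 and lends 982·0.9264^8 ≈ 532.7211 million.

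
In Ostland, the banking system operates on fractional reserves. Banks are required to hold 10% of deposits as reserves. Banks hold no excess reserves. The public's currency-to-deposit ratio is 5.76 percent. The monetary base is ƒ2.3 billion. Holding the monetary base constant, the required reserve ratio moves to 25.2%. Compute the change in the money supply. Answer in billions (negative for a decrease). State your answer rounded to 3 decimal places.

Initially m₁ = (1 + 0.0576) / (0.1 + 0.0576) ≈ 6.71066, so M₁ = 6.71066 × 2.3 ≈ 15.4345 billion.
After the change m₂ = (1 + 0.0576) / (0.252 + 0.0576) ≈ 3.41602, so M₂ = 3.41602 × 2.3 ≈ 7.8568 billion.
ΔM = M₂ − M₁ = 7.8568 − 15.4345 = -7.5777 billion.

-7.578 billion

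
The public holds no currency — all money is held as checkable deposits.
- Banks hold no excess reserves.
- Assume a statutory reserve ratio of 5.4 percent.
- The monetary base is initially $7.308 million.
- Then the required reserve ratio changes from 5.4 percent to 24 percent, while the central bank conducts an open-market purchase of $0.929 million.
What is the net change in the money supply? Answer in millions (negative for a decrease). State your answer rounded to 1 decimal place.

Before: m₁ = 1 / (0.054) ≈ 18.5185, MB₁ = 7.308, so M₁ = 18.5185 × 7.308 ≈ 135.3332 million.
After: m₂ = 1 / (0.24) ≈ 4.1667, MB₂ = 7.308 + 0.929 = 8.237, so M₂ = 4.1667 × 8.237 ≈ 34.3211 million.
ΔM = M₂ − M₁ = 34.3211 − 135.3332 = -101.0121 million.

-101.0 million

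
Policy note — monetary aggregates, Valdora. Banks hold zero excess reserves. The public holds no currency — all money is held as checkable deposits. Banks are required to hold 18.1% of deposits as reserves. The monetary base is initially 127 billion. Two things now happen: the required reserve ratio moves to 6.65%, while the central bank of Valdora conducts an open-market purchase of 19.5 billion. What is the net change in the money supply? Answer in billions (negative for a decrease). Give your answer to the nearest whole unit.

Before: m₁ = 1 / (0.181) ≈ 5.5249, MB₁ = 127, so M₁ = 5.5249 × 127 = 701.6623 billion.
After: m₂ = 1 / (0.0665) ≈ 15.0376, MB₂ = 127 + 19.5 = 146.5, so M₂ = 15.0376 × 146.5 = 2203.0084 billion.
ΔM = M₂ − M₁ = 2203.0084 − 701.6623 = 1501.3461 billion.

1501 billion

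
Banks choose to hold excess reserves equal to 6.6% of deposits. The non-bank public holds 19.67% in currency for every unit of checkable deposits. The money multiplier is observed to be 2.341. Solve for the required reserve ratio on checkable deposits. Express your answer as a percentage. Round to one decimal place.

24.8%

Using m = 2.341. Since m = (1 + c)/(c + rr + e), the denominator satisfies c + rr + e = (1 + c)/m = (1 + 0.1967) / 2.341 ≈ 0.511192.
With c = 0.1967 and e = 0.066, the required reserve ratio on checkable deposits is 0.511192 − 0.1967 − 0.066 = 0.248492.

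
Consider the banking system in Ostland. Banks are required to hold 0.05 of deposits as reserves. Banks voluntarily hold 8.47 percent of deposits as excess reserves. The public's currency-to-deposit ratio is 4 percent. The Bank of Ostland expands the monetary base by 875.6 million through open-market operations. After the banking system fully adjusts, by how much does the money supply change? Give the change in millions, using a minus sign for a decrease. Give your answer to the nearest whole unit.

5213 million

The money multiplier is m = (1 + c) / (rr + e + c) = (1 + 0.04) / (0.05 + 0.0847 + 0.04) ≈ 5.9531.
The purchase adds 875.6 million of base, so ΔM = m × ΔMB = 5.9531 × (+875.6) ≈ 5212.5344 million.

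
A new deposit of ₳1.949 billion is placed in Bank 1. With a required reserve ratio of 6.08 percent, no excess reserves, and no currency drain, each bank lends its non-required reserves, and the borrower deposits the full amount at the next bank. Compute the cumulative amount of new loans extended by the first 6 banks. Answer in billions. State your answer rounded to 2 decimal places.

₳9.44 billion

Bank i lends (1 − rr)^i of the original deposit: Bank 1 lends 1.949·0.9392 ≈ 1.8305, Bank 2 lends 1.949·0.9392² ≈ 1.7192, and so on.
Summing a geometric series: total = 1.949·[0.9392·(1 − 0.9392^6) / (1 − 0.9392)] ≈ 9.4429 billion.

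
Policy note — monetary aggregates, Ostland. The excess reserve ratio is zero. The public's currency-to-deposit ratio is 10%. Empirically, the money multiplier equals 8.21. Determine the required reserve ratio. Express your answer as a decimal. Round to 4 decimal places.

Using m = 8.21. Since m = (1 + c)/(c + rr + e), the denominator satisfies c + rr + e = (1 + c)/m = (1 + 0.1) / 8.21 ≈ 0.133983.
With c = 0.1 and e = 0, the required reserve ratio is 0.133983 − 0.1 − 0 = 0.033983.

0.0340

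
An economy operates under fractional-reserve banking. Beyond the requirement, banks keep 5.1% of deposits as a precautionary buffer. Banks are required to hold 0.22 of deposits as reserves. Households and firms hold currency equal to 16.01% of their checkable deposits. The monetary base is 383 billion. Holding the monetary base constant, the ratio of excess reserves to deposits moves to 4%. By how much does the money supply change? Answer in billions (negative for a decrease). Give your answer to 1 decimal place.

Initially m₁ = (1 + 0.1601) / (0.22 + 0.051 + 0.1601) ≈ 2.69102, so M₁ = 2.69102 × 383 ≈ 1030.6607 billion.
After the change m₂ = (1 + 0.1601) / (0.22 + 0.04 + 0.1601) ≈ 2.76149, so M₂ = 2.76149 × 383 ≈ 1057.6507 billion.
ΔM = M₂ − M₁ = 1057.6507 − 1030.6607 = 26.99 billion.

27.0 billion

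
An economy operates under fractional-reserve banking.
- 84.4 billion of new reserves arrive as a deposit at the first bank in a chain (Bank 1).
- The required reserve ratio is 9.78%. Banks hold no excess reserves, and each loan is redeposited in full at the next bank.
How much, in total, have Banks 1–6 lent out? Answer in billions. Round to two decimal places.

358.71 billion

Bank i lends (1 − rr)^i of the original deposit: Bank 1 lends 84.4·0.9022 ≈ 76.1457, Bank 2 lends 84.4·0.9022² ≈ 68.6986, and so on.
Summing a geometric series: total = 84.4·[0.9022·(1 − 0.9022^6) / (1 − 0.9022)] ≈ 358.7075 billion.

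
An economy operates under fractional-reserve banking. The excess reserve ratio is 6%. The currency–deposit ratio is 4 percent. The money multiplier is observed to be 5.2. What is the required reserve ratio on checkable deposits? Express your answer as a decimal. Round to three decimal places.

0.100

Using m = 5.2. Since m = (1 + c)/(c + rr + e), the denominator satisfies c + rr + e = (1 + c)/m = (1 + 0.04) / 5.2 = 0.200000.
With c = 0.04 and e = 0.06, the required reserve ratio on checkable deposits is 0.200000 − 0.04 − 0.06 = 0.1.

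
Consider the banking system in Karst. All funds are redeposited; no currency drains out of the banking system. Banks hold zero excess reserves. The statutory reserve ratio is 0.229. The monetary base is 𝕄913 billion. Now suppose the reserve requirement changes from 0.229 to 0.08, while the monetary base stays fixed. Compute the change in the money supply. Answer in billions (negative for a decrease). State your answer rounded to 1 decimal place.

𝕄7425.6 billion

Initially m₁ = 1 / (0.229) ≈ 4.36681, so M₁ = 4.36681 × 913 ≈ 3986.8975 billion.
After the change m₂ = 1 / (0.08) = 12.5, so M₂ = 12.5 × 913 = 11412.5 billion.
ΔM = M₂ − M₁ = 11412.5 − 3986.8975 = 7425.6025 billion.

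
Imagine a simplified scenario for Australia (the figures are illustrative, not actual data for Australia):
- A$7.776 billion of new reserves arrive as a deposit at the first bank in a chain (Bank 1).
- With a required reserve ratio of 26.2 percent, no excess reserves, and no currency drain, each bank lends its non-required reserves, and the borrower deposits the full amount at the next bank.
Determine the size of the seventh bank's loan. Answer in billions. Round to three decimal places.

A$0.927 billion

Each bank lends a fraction (1 − rr) = 0.7380 of the deposit it receives, so Bank 7 receives 7.776·0.7380^6 and lends 7.776·0.7380^7 ≈ 0.9272 billion.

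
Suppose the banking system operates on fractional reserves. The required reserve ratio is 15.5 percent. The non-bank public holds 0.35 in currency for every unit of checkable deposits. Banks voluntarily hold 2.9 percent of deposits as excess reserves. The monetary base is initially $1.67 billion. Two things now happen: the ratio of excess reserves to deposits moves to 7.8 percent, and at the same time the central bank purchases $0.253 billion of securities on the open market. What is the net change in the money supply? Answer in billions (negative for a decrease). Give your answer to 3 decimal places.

$0.231 billion

Before: m₁ = (1 + 0.35) / (0.155 + 0.029 + 0.35) ≈ 2.52809, MB₁ = 1.67, so M₁ = 2.52809 × 1.67 ≈ 4.2219 billion.
After: m₂ = (1 + 0.35) / (0.155 + 0.078 + 0.35) ≈ 2.31561, MB₂ = 1.67 + 0.253 = 1.923, so M₂ = 2.31561 × 1.923 ≈ 4.4529 billion.
ΔM = M₂ − M₁ = 4.4529 − 4.2219 = 0.231 billion.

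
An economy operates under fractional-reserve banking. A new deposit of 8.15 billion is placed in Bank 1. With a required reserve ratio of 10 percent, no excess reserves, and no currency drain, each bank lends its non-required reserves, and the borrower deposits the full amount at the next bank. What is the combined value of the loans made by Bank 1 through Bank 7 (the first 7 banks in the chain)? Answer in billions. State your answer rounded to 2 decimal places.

Bank i lends (1 − rr)^i of the original deposit: Bank 1 lends 8.15·0.9000 = 7.3350, Bank 2 lends 8.15·0.9000² = 6.6015, and so on.
Summing a geometric series: total = 8.15·[0.9000·(1 − 0.9000^7) / (1 − 0.9000)] ≈ 38.2669 billion.

38.27 billion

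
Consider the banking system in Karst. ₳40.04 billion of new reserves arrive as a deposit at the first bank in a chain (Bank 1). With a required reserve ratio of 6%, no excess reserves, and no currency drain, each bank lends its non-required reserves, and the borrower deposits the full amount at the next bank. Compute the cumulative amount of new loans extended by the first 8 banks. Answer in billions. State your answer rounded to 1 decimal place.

Bank i lends (1 − rr)^i of the original deposit: Bank 1 lends 40.04·0.9400 = 37.6376, Bank 2 lends 40.04·0.9400² ≈ 35.3793, and so on.
Summing a geometric series: total = 40.04·[0.9400·(1 − 0.9400^8) / (1 − 0.9400)] ≈ 244.9148 billion.

₳244.9 billion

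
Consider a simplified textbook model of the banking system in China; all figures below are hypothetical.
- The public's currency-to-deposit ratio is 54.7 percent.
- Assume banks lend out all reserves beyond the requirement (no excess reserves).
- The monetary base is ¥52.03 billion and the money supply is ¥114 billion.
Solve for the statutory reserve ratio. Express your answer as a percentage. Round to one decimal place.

15.9%

Using m = M/MB = 114/52.03 ≈ 2.191044. Since m = (1 + c)/(c + rr + e), the denominator satisfies c + rr + e = (1 + c)/m = (1 + 0.547) / 2.191044 ≈ 0.706056.
With c = 0.547 and e = 0, the statutory reserve ratio is 0.706056 − 0.547 − 0 = 0.159056.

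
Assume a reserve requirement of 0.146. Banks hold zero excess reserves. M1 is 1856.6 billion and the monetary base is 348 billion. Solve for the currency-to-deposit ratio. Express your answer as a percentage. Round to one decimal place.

5.1%

Using m = M/MB = 1856.6/348 ≈ 5.335057. From m = (1 + c)/(c + rr + e), rearranging gives 1 + c = m·(c + rr + e), so c·(1 − m) = m·(rr + e) − 1.
Hence c = [m·(rr + e) − 1]/(1 − m) = [5.335057 × (0.146 + 0) − 1] / (1 − 5.335057) ≈ 0.050999.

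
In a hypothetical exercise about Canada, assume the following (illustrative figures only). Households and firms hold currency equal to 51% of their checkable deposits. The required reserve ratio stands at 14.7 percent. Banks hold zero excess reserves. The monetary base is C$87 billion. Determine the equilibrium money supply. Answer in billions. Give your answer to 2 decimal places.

The money multiplier is m = (1 + c) / (rr + c) = (1 + 0.51) / (0.147 + 0.51) ≈ 2.29833.
So M = m × MB = 2.29833 × 87 ≈ 199.9547 billion.

C$199.95 billion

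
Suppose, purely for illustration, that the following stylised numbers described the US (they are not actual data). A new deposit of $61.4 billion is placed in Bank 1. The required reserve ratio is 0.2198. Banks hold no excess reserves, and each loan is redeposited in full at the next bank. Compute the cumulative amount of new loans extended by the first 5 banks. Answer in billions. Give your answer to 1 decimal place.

Bank i lends (1 − rr)^i of the original deposit: Bank 1 lends 61.4·0.7802 ≈ 47.9043, Bank 2 lends 61.4·0.7802² ≈ 37.3749, and so on.
Summing a geometric series: total = 61.4·[0.7802·(1 − 0.7802^5) / (1 − 0.7802)] ≈ 154.9397 billion.

$154.9 billion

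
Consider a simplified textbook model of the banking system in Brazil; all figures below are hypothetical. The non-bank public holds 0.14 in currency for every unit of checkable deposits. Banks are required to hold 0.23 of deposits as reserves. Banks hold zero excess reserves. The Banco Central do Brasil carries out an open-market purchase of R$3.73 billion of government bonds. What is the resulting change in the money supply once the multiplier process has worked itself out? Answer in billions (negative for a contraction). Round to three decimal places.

The money multiplier is m = (1 + c) / (rr + c) = (1 + 0.14) / (0.23 + 0.14) ≈ 3.08108.
The purchase adds 3.73 billion of base, so ΔM = m × ΔMB = 3.08108 × (+3.73) ≈ 11.4924 billion.

R$11.492 billion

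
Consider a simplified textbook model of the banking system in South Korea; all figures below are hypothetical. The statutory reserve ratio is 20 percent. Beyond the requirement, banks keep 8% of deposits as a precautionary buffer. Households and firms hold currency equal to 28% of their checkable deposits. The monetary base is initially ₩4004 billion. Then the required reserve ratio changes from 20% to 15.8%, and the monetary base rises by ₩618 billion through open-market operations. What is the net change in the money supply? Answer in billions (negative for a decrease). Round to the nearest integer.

₩2269 billion

Before: m₁ = (1 + 0.28) / (0.2 + 0.08 + 0.28) ≈ 2.28571, MB₁ = 4004, so M₁ = 2.28571 × 4004 ≈ 9151.9828 billion.
After: m₂ = (1 + 0.28) / (0.158 + 0.08 + 0.28) ≈ 2.47104, MB₂ = 4004 + 618 = 4622, so M₂ = 2.47104 × 4622 ≈ 11421.1469 billion.
ΔM = M₂ − M₁ = 11421.1469 − 9151.9828 = 2269.1641 billion.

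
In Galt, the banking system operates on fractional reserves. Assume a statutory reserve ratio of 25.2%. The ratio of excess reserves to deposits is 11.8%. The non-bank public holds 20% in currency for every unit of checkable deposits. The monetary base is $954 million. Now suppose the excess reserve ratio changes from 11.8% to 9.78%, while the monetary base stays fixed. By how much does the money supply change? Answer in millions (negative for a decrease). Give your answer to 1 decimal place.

$73.8 million

Initially m₁ = (1 + 0.2) / (0.252 + 0.118 + 0.2) ≈ 2.10526, so M₁ = 2.10526 × 954 ≈ 2008.418 million.
After the change m₂ = (1 + 0.2) / (0.252 + 0.0978 + 0.2) ≈ 2.18261, so M₂ = 2.18261 × 954 ≈ 2082.2099 million.
ΔM = M₂ − M₁ = 2082.2099 − 2008.418 = 73.7919 million.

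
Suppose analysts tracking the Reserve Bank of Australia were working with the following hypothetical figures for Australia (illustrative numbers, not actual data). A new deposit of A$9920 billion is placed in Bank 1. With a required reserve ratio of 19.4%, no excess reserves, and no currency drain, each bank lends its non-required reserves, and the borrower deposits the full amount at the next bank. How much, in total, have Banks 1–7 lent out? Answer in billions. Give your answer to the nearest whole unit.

A$32107 billion

Bank i lends (1 − rr)^i of the original deposit: Bank 1 lends 9920·0.8060 = 7995.5200, Bank 2 lends 9920·0.8060² ≈ 6444.3891, and so on.
Summing a geometric series: total = 9920·[0.8060·(1 − 0.8060^7) / (1 − 0.8060)] ≈ 32106.7073 billion.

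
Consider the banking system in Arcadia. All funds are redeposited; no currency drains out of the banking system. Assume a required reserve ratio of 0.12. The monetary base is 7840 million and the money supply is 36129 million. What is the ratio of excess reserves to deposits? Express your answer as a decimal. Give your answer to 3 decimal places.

Using m = M/MB = 36129/7840 ≈ 4.608291. Since m = (1 + c)/(c + rr + e), the denominator satisfies c + rr + e = (1 + c)/m = (1 + 0) / 4.608291 ≈ 0.217000.
With c = 0 and rr = 0.12, the ratio of excess reserves to deposits is 0.217000 − 0 − 0.12 = 0.097.

0.097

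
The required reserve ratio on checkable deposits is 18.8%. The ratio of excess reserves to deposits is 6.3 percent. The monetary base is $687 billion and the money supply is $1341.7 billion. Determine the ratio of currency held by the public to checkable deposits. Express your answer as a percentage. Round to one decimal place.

Using m = M/MB = 1341.7/687 ≈ 1.952984. From m = (1 + c)/(c + rr + e), rearranging gives 1 + c = m·(c + rr + e), so c·(1 − m) = m·(rr + e) − 1.
Hence c = [m·(rr + e) − 1]/(1 − m) = [1.952984 × (0.188 + 0.063) − 1] / (1 − 1.952984) ≈ 0.534952.

53.5%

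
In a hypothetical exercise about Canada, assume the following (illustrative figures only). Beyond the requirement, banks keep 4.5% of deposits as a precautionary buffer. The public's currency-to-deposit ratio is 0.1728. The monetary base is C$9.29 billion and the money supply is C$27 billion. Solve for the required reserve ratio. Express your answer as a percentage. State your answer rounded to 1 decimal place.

Using m = M/MB = 27/9.29 ≈ 2.906351. Since m = (1 + c)/(c + rr + e), the denominator satisfies c + rr + e = (1 + c)/m = (1 + 0.1728) / 2.906351 ≈ 0.403530.
With c = 0.1728 and e = 0.045, the required reserve ratio is 0.403530 − 0.1728 − 0.045 = 0.18573.

18.6%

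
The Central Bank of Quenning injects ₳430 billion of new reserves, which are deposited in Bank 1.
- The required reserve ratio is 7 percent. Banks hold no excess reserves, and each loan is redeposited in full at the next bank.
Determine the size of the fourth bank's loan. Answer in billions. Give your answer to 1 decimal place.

Each bank lends a fraction (1 − rr) = 0.9300 of the deposit it receives, so Bank 4 receives 430·0.9300^3 and lends 430·0.9300^4 ≈ 321.6624 billion.

₳321.7 billion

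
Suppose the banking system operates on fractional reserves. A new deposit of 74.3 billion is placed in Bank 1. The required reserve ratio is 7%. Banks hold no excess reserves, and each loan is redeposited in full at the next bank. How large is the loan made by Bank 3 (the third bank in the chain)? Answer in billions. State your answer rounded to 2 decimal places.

Each bank lends a fraction (1 − rr) = 0.9300 of the deposit it receives, so Bank 3 receives 74.3·0.9300^2 and lends 74.3·0.9300^3 ≈ 59.7637 billion.

59.76 billion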